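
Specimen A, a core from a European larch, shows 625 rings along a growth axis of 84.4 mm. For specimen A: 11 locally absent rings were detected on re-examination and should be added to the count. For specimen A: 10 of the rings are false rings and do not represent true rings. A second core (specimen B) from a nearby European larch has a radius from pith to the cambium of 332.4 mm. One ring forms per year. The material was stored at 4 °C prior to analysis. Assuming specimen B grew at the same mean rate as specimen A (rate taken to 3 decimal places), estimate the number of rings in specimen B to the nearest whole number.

Specimen A: correcting the raw count gives 625 − 10 + 11 = 626 true rings.
A: Extension rate ≈ 84.4 / 626 = 0.135 mm/year.
B spans 332.4 / 0.135 = 2462.22 years ≈ 2462 rings.

2462 rings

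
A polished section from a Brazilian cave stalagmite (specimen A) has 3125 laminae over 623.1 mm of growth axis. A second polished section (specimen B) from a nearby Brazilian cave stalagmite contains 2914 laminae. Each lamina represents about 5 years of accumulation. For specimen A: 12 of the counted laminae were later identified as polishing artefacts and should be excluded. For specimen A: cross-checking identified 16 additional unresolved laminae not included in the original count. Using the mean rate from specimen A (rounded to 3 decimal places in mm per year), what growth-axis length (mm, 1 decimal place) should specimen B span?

Specimen A: after corrections the count is 3125 − 12 + 16 = 3129 laminae.
Specimen A: at 5 years per lamina, 3129 × 5 = 15645 years.
A: 623.1 mm over 15645 years gives 623.1 / 15645 ≈ 0.040 mm/year.
Specimen B: 2914 laminae at 5 years each span 2914 × 5 = 14570 years. For B, 0.040 mm/year × 14570 years = 582.8 mm.

582.8 mm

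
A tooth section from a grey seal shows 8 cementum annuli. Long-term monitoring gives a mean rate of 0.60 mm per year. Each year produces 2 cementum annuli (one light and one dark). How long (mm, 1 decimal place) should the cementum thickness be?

8 cementum annuli at 2 per year is 8 / 2 = 4 years.
4 years at 0.60 mm/year gives 0.60 × 4 = 2.4 mm.

2.4 mm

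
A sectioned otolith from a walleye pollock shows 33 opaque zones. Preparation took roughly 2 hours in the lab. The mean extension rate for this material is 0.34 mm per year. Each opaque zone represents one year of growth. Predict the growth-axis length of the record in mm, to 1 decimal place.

The record spans 33 years at 0.34 mm per year.
33 years at 0.34 mm/year gives 0.34 × 33 = 11.2 mm.

11.2 mm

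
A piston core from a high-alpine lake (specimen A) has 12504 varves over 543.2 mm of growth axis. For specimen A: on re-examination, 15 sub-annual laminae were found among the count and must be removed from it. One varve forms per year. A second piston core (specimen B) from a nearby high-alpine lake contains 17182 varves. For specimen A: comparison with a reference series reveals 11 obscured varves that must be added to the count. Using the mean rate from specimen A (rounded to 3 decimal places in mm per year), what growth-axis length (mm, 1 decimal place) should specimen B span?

Specimen A: adjusted count: 12504 − 15 + 11 = 12500 varves.
A: Extension rate ≈ 543.2 / 12500 = 0.043 mm per year.
B's length ≈ 0.043 × 17182 = 738.8 mm.

738.8 mm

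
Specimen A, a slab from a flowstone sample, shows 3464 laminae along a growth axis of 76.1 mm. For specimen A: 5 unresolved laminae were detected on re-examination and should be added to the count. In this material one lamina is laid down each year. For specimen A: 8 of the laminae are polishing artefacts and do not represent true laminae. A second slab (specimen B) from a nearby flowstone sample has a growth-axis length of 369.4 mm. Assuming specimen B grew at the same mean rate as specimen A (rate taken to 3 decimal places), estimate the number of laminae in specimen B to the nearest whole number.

16791 laminae

Specimen A: correcting the raw count gives 3464 − 8 + 5 = 3461 true laminae.
A: 76.1 mm over 3461 years gives 76.1 / 3461 ≈ 0.022 mm/yr.
B spans 369.4 / 0.022 = 16790.91 years ≈ 16791 laminae.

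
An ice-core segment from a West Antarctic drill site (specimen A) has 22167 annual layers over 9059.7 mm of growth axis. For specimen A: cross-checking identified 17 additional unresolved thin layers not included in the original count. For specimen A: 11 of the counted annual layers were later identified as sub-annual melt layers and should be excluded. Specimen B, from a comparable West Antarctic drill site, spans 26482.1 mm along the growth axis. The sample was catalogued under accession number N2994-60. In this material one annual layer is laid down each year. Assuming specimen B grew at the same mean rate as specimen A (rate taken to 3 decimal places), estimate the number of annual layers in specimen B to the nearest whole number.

64748 annual layers

Specimen A: true annual layer count = 22167 − 11 + 17 = 22173.
A: 9059.7 mm over 22173 years gives 9059.7 / 22173 ≈ 0.409 mm/yr.
B spans 26482.1 / 0.409 = 64748.41 years ≈ 64748 annual layers.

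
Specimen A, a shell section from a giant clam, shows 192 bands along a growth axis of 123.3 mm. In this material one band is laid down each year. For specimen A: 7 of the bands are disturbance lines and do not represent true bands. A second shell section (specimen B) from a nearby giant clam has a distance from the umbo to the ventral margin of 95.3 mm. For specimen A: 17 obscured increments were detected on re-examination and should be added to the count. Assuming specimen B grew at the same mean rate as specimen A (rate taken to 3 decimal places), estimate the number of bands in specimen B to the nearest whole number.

156 bands

Specimen A: after corrections the count is 192 − 7 + 17 = 202 bands.
A: 123.3 mm over 202 years gives 123.3 / 202 ≈ 0.610 mm/yr.
B spans 95.3 / 0.610 = 156.23 years ≈ 156 bands.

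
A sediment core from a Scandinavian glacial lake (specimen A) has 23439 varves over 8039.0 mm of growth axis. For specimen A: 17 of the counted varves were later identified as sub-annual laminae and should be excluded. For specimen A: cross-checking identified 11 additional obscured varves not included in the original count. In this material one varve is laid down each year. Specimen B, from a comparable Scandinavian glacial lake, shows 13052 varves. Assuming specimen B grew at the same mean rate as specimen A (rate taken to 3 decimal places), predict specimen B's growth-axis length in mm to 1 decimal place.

Specimen A: correcting the raw count gives 23439 − 17 + 11 = 23433 true varves.
A: Extension rate ≈ 8039.0 / 23433 = 0.343 mm/yr.
Length of B = 0.343 × 13052 = 4476.8 mm.

4476.8 mm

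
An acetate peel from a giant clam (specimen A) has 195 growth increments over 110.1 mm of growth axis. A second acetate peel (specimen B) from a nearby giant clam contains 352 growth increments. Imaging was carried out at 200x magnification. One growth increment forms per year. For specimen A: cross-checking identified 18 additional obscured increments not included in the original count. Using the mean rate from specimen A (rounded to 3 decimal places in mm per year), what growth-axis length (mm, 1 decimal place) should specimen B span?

Specimen A: after corrections the count is 195 + 18 = 213 growth increments.
A: Extension rate ≈ 110.1 / 213 = 0.517 mm/yr.
B's length ≈ 0.517 × 352 = 182.0 mm.

182.0 mm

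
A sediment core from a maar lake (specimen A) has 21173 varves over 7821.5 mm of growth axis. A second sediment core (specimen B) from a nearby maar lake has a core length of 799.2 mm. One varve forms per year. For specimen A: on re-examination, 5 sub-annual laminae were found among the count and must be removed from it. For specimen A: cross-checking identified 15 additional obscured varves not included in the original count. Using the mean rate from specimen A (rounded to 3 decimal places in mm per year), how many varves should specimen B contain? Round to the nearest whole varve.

2166 varves

Specimen A: true varve count = 21173 − 5 + 15 = 21183.
A: Extension rate ≈ 7821.5 / 21183 = 0.369 mm/year.
For B, 799.2 / 0.369 = 2165.85 years ≈ 2166 varves.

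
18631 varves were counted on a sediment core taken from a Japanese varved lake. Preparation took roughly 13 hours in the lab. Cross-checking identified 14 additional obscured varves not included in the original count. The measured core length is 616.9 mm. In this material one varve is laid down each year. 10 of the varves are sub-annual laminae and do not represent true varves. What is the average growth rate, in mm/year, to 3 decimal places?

After corrections the count is 18631 − 10 + 14 = 18635 varves.
Extension rate ≈ 616.9 / 18635 = 0.033 mm/year.

0.033 mm/year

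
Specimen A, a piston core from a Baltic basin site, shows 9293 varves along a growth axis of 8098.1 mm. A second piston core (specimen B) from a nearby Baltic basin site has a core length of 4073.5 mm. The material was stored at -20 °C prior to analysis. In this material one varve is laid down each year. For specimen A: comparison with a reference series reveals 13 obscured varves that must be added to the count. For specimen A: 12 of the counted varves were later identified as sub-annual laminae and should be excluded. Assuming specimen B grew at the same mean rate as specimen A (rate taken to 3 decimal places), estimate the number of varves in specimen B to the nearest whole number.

Specimen A: adjusted count: 9293 − 12 + 13 = 9294 varves.
A: 8098.1 mm over 9294 years gives 8098.1 / 9294 ≈ 0.871 mm/yr.
Specimen B: 4073.5 mm / 0.871 mm per year = 4676.81 years ≈ 4677 varves.

4677 varves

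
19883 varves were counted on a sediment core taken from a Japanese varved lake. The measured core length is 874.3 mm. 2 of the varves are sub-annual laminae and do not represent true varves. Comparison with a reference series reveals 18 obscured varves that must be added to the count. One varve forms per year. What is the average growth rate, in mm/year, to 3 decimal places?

Adjusted count: 19883 − 2 + 18 = 19899 varves.
Mean rate = 874.3 mm / 19899 years ≈ 0.044 mm/year.

0.044 mm/year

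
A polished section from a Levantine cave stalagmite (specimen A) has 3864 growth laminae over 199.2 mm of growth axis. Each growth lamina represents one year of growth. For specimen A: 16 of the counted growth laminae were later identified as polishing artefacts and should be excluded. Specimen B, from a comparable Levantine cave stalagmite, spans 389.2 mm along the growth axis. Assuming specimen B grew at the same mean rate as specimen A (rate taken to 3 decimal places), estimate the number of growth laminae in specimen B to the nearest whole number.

Specimen A: after corrections the count is 3864 − 16 = 3848 growth laminae.
A: 199.2 mm over 3848 years gives 199.2 / 3848 ≈ 0.052 mm per year.
For B, 389.2 / 0.052 = 7484.62 years ≈ 7485 growth laminae.

7485 growth laminae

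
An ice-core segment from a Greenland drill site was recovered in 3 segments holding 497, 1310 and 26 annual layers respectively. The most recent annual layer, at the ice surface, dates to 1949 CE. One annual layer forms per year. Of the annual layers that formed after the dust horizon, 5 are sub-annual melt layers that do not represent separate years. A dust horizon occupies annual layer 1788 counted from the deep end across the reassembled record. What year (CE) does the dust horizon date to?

Total annual layers = 497 + 1310 + 26 = 1833.
The dust horizon sits at annual layer 1788 from the deep end, so 1833 − 1788 = 45 annual layers formed after it.
Excluding 5 false annual layers: 45 − 5 = 40.
The annual layer at the ice surface is 1949 CE, so the dust horizon dates to 1949 − 40 = 1909 CE.

1909 CE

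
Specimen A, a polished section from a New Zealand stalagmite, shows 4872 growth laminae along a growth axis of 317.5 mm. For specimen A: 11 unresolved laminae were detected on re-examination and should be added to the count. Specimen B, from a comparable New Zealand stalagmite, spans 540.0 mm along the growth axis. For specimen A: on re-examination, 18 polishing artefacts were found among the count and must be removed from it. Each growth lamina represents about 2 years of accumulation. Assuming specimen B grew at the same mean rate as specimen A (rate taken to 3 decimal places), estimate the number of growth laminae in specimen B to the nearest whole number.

Specimen A: after corrections the count is 4872 − 18 + 11 = 4865 growth laminae.
Specimen A: multiplying by 2 years per growth lamina: 4865 × 2 = 9730 years.
A: 317.5 mm over 9730 years gives 317.5 / 9730 ≈ 0.033 mm per year.
For B, 540.0 / 0.033 = 16363.64 years; at 2 years per growth lamina that is 16363.64 / 2 ≈ 8182 growth laminae.

8182 growth laminae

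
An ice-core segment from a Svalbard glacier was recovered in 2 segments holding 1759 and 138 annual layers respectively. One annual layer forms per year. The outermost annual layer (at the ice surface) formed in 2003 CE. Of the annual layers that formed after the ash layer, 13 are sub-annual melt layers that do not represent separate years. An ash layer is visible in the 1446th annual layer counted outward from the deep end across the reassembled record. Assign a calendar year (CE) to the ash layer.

1565 CE

Total annual layers = 1759 + 138 = 1897.
1897 − 1446 = 451 annual layers lie beyond the ash layer toward the ice surface.
451 − 13 false = 438 true annual layers after the ash layer.
The annual layer at the ice surface is 2003 CE, so the ash layer dates to 2003 − 438 = 1565 CE.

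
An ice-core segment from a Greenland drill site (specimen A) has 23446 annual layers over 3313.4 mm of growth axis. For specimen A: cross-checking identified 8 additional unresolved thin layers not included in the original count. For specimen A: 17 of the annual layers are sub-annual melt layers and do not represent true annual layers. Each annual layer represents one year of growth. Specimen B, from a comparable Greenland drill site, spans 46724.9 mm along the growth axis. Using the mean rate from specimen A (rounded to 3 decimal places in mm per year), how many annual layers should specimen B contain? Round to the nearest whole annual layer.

Specimen A: adjusted count: 23446 − 17 + 8 = 23437 annual layers.
A: Mean rate = 3313.4 mm / 23437 years ≈ 0.141 mm/yr.
For B, 46724.9 / 0.141 = 331382.27 years ≈ 331382 annual layers.

331382 annual layers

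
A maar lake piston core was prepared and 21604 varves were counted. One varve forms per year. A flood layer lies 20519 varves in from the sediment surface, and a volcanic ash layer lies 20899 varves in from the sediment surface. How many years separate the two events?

380 yr

20899 − 20519 = 380 varves lie between the two events.
That is 380 years at one varve per year.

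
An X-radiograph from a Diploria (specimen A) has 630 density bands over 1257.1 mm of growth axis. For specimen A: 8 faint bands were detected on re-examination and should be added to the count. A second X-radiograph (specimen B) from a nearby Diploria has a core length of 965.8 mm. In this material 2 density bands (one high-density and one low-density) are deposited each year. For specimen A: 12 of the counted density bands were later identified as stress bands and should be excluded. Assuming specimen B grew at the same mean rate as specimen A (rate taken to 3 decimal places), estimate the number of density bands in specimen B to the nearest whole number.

Specimen A: after corrections the count is 630 − 12 + 8 = 626 density bands.
Specimen A: with 2 density bands per year, 626 / 2 = 313 years.
A: 1257.1 mm over 313 years gives 1257.1 / 313 ≈ 4.016 mm/year.
Specimen B: 965.8 mm / 4.016 mm per year = 240.49 years; at 2 density bands per year that is 240.49 × 2 ≈ 481 density bands.

481 density bands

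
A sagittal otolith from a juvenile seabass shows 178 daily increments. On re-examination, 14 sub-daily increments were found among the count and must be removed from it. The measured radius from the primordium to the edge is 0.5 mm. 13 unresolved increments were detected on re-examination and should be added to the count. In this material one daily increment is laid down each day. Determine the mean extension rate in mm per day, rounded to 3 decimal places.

True daily increment count = 178 − 14 + 13 = 177.
0.5 mm over 177 days gives 0.5 / 177 ≈ 0.003 mm per day.

0.003 mm per day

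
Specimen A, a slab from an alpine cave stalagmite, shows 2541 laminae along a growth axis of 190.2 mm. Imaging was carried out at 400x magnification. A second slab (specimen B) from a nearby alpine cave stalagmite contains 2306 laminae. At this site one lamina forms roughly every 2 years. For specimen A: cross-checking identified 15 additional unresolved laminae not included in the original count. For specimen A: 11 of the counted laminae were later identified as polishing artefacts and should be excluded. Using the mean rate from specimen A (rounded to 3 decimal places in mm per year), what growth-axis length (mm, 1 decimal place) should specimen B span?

170.6 mm

Specimen A: after corrections the count is 2541 − 11 + 15 = 2545 laminae.
Specimen A: multiplying by 2 years per lamina: 2545 × 2 = 5090 years.
A: Extension rate ≈ 190.2 / 5090 = 0.037 mm per year.
Specimen B: at 2 years per lamina, 2306 × 2 = 4612 years. Length of B = 0.037 × 4612 = 170.6 mm.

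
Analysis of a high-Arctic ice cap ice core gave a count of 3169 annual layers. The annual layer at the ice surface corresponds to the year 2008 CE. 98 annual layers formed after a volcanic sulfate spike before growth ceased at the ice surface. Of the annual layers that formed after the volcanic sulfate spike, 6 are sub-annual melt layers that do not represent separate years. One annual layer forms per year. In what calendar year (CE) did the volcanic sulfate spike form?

1916 CE

There are 98 annual layers younger than the volcanic sulfate spike.
Removing the 6 false annual layers leaves 98 − 6 = 92 true annual layers beyond the volcanic sulfate spike.
2008 − 92 = 1916 CE.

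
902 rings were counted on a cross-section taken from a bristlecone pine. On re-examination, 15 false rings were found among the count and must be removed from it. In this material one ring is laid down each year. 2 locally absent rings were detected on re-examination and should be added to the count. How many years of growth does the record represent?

889 years

Adjusted count: 902 − 15 + 2 = 889 rings.
One ring per year makes the duration 889 years.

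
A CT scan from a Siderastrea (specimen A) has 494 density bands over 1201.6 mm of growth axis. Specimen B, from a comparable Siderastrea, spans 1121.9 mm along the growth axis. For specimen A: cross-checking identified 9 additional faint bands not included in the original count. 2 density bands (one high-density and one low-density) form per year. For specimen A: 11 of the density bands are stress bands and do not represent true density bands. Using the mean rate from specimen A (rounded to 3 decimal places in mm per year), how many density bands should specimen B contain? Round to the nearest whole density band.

459 density bands

Specimen A: true density band count = 494 − 11 + 9 = 492.
Specimen A: 492 density bands at 2 per year is 492 / 2 = 246 years.
A: Extension rate ≈ 1201.6 / 246 = 4.885 mm/yr.
B spans 1121.9 / 4.885 = 229.66 years; at 2 density bands per year that is 229.66 × 2 ≈ 459 density bands.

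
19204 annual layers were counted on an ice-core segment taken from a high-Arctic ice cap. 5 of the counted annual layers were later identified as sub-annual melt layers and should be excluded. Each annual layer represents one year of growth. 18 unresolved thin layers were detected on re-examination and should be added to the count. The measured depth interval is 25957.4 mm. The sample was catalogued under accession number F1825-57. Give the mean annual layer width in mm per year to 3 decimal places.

Adjusted count: 19204 − 5 + 18 = 19217 annual layers.
25957.4 mm over 19217 years gives 25957.4 / 19217 ≈ 1.351 mm per year.

1.351 mm per year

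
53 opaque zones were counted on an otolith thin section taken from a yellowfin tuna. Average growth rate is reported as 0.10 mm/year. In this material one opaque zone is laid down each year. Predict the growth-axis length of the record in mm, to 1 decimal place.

5.3 mm

The record spans 53 years at 0.10 mm per year.
Predicted length = 0.10 mm/year × 53 years = 5.3 mm.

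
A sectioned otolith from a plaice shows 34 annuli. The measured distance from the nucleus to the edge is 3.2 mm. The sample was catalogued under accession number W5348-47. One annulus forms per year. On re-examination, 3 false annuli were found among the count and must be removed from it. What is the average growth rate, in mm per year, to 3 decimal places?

Correcting the raw count gives 34 − 3 = 31 true annuli.
Mean rate = 3.2 mm / 31 years ≈ 0.103 mm per year.

0.103 mm per year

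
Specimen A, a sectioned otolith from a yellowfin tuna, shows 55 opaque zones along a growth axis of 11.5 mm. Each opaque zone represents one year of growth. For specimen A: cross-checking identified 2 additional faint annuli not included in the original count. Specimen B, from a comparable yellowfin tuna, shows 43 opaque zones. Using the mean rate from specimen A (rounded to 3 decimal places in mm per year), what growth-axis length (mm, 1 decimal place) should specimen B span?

8.7 mm

Specimen A: adjusted count: 55 + 2 = 57 opaque zones.
A: Extension rate ≈ 11.5 / 57 = 0.202 mm per year.
B's length ≈ 0.202 × 43 = 8.7 mm.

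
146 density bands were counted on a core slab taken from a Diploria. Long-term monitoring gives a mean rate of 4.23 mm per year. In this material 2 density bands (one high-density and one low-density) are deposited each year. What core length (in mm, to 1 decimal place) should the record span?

146 density bands at 2 per year is 146 / 2 = 73 years.
Predicted length = 4.23 mm/year × 73 years = 308.8 mm.

308.8 mm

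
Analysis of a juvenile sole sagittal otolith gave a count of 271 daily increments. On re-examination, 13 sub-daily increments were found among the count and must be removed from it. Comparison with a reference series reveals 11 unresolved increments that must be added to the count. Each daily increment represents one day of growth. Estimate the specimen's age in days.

Adjusted count: 271 − 13 + 11 = 269 daily increments.
At one daily increment per day, that is 269 days.

269 d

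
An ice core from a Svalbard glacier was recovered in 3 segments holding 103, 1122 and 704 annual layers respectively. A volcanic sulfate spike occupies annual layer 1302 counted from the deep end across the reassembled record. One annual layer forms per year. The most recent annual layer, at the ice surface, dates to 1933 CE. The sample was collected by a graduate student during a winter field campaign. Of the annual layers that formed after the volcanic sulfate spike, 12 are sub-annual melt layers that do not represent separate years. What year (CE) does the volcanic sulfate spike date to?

1318 CE

Total annual layers = 103 + 1122 + 704 = 1929.
1929 − 1302 = 627 annual layers lie beyond the volcanic sulfate spike toward the ice surface.
627 − 12 false = 615 true annual layers after the volcanic sulfate spike.
Counting back 615 years from 1933 CE places the volcanic sulfate spike in 1933 − 615 = 1318 CE.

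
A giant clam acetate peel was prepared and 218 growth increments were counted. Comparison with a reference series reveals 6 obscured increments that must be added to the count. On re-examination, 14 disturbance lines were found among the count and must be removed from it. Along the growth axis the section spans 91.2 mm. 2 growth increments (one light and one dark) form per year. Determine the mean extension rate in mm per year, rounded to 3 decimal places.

Correcting the raw count gives 218 − 14 + 6 = 210 true growth increments.
210 growth increments at 2 per year is 210 / 2 = 105 years.
Mean rate = 91.2 mm / 105 years ≈ 0.869 mm per year.

0.869 mm per year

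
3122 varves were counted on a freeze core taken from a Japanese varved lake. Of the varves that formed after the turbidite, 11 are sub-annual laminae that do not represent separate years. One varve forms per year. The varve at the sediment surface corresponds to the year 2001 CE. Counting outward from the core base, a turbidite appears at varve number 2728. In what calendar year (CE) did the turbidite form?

The turbidite sits at varve 2728 from the core base, so 3122 − 2728 = 394 varves formed after it.
Removing the 11 false varves leaves 394 − 11 = 383 true varves beyond the turbidite.
2001 − 383 = 1618 CE.

1618 CE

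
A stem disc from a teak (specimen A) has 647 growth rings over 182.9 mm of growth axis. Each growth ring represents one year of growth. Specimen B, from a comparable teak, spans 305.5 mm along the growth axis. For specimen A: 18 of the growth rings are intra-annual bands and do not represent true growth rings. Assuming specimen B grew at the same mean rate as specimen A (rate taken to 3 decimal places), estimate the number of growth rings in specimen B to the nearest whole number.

Specimen A: correcting the raw count gives 647 − 18 = 629 true growth rings.
A: Extension rate ≈ 182.9 / 629 = 0.291 mm per year.
Specimen B: 305.5 mm / 0.291 mm per year = 1049.83 years ≈ 1050 growth rings.

1050 growth rings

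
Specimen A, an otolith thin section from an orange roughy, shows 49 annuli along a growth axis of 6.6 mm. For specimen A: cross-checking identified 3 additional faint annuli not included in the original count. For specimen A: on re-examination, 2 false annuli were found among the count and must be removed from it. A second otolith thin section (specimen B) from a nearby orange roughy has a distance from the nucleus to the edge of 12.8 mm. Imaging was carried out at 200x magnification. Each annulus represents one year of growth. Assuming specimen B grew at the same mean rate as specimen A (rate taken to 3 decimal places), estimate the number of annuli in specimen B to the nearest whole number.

Specimen A: correcting the raw count gives 49 − 2 + 3 = 50 true annuli.
A: 6.6 mm over 50 years gives 6.6 / 50 ≈ 0.132 mm/year.
Specimen B: 12.8 mm / 0.132 mm per year = 96.97 years ≈ 97 annuli.

97 annuli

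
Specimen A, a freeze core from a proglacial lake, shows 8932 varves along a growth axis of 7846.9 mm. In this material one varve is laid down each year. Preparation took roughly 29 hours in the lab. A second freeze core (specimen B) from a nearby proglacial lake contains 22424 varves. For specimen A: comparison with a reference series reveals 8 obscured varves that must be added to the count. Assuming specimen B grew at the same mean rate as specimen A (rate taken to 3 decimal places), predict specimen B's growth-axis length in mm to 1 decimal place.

Specimen A: true varve count = 8932 + 8 = 8940.
A: Mean rate = 7846.9 mm / 8940 years ≈ 0.878 mm per year.
For B, 0.878 mm/year × 22424 years = 19688.3 mm.

19688.3 mm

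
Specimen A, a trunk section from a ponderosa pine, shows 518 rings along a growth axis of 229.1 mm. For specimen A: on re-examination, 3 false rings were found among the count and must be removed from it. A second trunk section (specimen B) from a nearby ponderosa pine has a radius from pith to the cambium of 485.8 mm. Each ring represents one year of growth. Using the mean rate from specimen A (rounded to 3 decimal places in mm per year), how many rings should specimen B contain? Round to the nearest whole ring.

1092 rings

Specimen A: correcting the raw count gives 518 − 3 = 515 true rings.
A: Extension rate ≈ 229.1 / 515 = 0.445 mm per year.
For B, 485.8 / 0.445 = 1091.69 years ≈ 1092 rings.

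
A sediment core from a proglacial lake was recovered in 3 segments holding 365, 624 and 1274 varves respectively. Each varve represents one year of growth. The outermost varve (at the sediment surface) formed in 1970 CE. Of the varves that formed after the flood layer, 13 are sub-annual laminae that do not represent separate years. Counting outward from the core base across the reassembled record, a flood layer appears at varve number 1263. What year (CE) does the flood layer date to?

Total varves = 365 + 624 + 1274 = 2263.
The flood layer sits at varve 1263 from the core base, so 2263 − 1263 = 1000 varves formed after it.
Excluding 13 false varves: 1000 − 13 = 987.
1970 − 987 = 983 CE.

983 CE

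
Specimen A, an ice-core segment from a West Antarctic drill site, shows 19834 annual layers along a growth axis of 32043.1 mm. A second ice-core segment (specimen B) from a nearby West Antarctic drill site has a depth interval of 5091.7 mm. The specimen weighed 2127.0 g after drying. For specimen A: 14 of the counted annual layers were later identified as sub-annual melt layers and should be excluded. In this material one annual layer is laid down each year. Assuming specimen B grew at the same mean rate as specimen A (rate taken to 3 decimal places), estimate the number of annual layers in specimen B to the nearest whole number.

Specimen A: true annual layer count = 19834 − 14 = 19820.
A: Mean rate = 32043.1 mm / 19820 years ≈ 1.617 mm per year.
B spans 5091.7 / 1.617 = 3148.86 years ≈ 3149 annual layers.

3149 annual layers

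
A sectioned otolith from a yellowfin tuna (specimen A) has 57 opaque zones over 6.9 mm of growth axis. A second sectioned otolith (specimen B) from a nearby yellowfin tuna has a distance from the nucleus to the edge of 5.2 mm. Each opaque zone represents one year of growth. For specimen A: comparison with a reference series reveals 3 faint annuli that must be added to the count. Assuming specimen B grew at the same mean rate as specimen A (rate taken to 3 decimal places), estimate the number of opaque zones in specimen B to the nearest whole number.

45 opaque zones

Specimen A: after corrections the count is 57 + 3 = 60 opaque zones.
A: 6.9 mm over 60 years gives 6.9 / 60 ≈ 0.115 mm per year.
Specimen B: 5.2 mm / 0.115 mm per year = 45.22 years ≈ 45 opaque zones.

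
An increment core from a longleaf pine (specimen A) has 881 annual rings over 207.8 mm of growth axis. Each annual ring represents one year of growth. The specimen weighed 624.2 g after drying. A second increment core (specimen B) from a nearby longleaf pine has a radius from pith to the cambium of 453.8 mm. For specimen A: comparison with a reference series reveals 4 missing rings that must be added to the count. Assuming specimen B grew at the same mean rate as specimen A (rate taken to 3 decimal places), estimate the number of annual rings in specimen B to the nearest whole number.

Specimen A: adjusted count: 881 + 4 = 885 annual rings.
A: 207.8 mm over 885 years gives 207.8 / 885 ≈ 0.235 mm/year.
B spans 453.8 / 0.235 = 1931.06 years ≈ 1931 annual rings.

1931 annual rings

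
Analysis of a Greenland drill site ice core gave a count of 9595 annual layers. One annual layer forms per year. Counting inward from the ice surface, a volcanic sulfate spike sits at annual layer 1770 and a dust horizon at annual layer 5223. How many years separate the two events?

5223 − 1770 = 3453 annual layers lie between the two events.
At one annual layer per year, 3453 years elapsed between them.

3453 years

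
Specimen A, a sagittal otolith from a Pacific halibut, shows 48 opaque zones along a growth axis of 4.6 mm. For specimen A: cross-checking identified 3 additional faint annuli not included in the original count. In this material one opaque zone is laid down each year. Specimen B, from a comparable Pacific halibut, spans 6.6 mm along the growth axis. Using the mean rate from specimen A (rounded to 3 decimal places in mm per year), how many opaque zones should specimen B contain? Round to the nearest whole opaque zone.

73 opaque zones

Specimen A: after corrections the count is 48 + 3 = 51 opaque zones.
A: Extension rate ≈ 4.6 / 51 = 0.090 mm/year.
Specimen B: 6.6 mm / 0.090 mm per year = 73.33 years ≈ 73 opaque zones.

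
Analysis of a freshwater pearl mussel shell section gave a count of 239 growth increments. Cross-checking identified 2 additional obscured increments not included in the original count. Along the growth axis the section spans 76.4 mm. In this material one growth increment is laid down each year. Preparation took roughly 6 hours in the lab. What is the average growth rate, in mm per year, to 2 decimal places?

Adjusted count: 239 + 2 = 241 growth increments.
Extension rate ≈ 76.4 / 241 = 0.32 mm per year.

0.32 mm per year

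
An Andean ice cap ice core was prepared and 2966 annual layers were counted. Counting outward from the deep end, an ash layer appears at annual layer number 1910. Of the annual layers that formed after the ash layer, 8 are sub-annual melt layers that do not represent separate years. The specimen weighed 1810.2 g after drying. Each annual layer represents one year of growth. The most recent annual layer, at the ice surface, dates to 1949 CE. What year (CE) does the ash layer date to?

901 CE

2966 − 1910 = 1056 annual layers lie beyond the ash layer toward the ice surface.
1056 − 8 false = 1048 true annual layers after the ash layer.
Counting back 1048 years from 1949 CE places the ash layer in 1949 − 1048 = 901 CE.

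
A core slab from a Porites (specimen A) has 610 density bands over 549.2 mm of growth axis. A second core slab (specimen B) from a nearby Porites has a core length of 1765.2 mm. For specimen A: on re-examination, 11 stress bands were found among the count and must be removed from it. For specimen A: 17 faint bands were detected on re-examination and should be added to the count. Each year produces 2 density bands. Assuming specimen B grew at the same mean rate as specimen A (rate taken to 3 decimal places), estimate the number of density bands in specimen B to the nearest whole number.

Specimen A: correcting the raw count gives 610 − 11 + 17 = 616 true density bands.
Specimen A: dividing by 2 density bands per year: 616 / 2 = 308 years.
A: Extension rate ≈ 549.2 / 308 = 1.783 mm/year.
B spans 1765.2 / 1.783 = 990.02 years; at 2 density bands per year that is 990.02 × 2 ≈ 1980 density bands.

1980 density bands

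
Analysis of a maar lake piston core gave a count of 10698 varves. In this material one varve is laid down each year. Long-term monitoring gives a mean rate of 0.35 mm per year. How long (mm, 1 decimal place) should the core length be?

The record spans 10698 years at 0.35 mm per year.
Length ≈ 0.35 × 10698 = 3744.3 mm.

3744.3 mm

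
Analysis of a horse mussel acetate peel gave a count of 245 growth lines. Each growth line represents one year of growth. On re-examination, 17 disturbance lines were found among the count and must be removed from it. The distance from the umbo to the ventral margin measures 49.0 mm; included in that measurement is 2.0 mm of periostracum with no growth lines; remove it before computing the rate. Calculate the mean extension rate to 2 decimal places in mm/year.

0.21 mm/year

Correcting the raw count gives 245 − 17 = 228 true growth lines.
Net length = 49.0 − 2.0 = 47.0 mm.
47.0 mm over 228 years gives 47.0 / 228 ≈ 0.21 mm/year.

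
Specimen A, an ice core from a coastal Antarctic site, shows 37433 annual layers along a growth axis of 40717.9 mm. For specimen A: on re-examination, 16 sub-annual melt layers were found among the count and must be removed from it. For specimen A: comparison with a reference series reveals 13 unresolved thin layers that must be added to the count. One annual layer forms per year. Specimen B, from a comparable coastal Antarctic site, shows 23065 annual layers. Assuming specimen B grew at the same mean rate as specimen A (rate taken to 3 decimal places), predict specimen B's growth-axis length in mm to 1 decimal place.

25094.7 mm

Specimen A: after corrections the count is 37433 − 16 + 13 = 37430 annual layers.
A: Extension rate ≈ 40717.9 / 37430 = 1.088 mm per year.
For B, 1.088 mm/year × 23065 years = 25094.7 mm.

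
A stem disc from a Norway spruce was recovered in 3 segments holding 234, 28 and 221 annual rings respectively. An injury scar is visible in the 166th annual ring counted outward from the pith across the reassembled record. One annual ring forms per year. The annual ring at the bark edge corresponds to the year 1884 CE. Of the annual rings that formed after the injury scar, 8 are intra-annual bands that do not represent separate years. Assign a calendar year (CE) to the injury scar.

1575 CE

Total annual rings = 234 + 28 + 221 = 483.
483 − 166 = 317 annual rings lie beyond the injury scar toward the bark edge.
Excluding 8 false annual rings: 317 − 8 = 309.
1884 − 309 = 1575 CE.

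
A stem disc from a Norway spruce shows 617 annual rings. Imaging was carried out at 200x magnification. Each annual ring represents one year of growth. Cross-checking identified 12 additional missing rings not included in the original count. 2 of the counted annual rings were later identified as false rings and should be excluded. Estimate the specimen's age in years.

627 years

After corrections the count is 617 − 2 + 12 = 627 annual rings.
One annual ring per year makes the duration 627 years.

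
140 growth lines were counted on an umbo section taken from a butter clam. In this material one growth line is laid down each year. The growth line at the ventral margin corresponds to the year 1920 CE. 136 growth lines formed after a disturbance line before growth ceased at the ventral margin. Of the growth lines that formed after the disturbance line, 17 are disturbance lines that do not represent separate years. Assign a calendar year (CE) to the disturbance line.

There are 136 growth lines younger than the disturbance line.
136 − 17 false = 119 true growth lines after the disturbance line.
1920 − 119 = 1801 CE.

1801 CE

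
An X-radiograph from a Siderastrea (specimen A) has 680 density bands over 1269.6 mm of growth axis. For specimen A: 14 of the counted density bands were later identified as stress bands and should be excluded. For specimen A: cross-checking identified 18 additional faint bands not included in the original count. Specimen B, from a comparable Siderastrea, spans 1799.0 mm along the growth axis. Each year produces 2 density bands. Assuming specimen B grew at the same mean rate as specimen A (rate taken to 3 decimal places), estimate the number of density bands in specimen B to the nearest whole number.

969 density bands

Specimen A: adjusted count: 680 − 14 + 18 = 684 density bands.
Specimen A: 684 density bands at 2 per year is 684 / 2 = 342 years.
A: 1269.6 mm over 342 years gives 1269.6 / 342 ≈ 3.712 mm/year.
For B, 1799.0 / 3.712 = 484.64 years; at 2 density bands per year that is 484.64 × 2 ≈ 969 density bands.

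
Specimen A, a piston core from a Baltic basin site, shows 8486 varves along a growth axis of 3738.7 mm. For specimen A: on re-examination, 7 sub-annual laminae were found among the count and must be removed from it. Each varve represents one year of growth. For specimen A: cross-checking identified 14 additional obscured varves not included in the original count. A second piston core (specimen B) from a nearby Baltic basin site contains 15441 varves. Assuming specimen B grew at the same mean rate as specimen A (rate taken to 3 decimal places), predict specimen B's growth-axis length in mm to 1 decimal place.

6794.0 mm

Specimen A: after corrections the count is 8486 − 7 + 14 = 8493 varves.
A: Extension rate ≈ 3738.7 / 8493 = 0.440 mm/yr.
For B, 0.440 mm/year × 15441 years = 6794.0 mm.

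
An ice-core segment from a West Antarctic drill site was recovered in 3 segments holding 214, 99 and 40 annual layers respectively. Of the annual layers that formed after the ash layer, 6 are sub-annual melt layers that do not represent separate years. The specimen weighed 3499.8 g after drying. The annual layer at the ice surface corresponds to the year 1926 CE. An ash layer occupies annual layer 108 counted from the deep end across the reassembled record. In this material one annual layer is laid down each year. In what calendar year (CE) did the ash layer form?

Total annual layers = 214 + 99 + 40 = 353.
Between annual layer 108 and the ice surface there are 353 − 108 = 245 annual layers.
Removing the 6 false annual layers leaves 245 − 6 = 239 true annual layers beyond the ash layer.
The annual layer at the ice surface is 1926 CE, so the ash layer dates to 1926 − 239 = 1687 CE.

1687 CE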